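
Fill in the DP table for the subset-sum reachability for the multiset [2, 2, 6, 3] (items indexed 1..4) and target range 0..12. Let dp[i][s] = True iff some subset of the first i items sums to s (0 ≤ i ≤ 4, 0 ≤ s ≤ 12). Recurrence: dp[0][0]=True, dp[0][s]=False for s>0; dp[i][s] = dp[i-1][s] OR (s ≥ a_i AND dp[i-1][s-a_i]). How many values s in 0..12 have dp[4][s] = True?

11

i\s   0   1   2   3   4   5   6   7   8   9  10  11  12
  0   T   F   F   F   F   F   F   F   F   F   F   F   F
  1   T   F   T   F   F   F   F   F   F   F   F   F   F
  2   T   F   T   F   T   F   F   F   F   F   F   F   F
  3   T   F   T   F   T   F   T   F   T   F   T   F   F
  4   T   F   T   T   T   T   T   T   T   T   T   T   F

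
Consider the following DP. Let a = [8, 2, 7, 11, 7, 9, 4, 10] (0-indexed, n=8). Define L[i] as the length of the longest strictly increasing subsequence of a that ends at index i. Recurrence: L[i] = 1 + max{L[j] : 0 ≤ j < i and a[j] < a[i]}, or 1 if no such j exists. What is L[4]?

2

   i    0    1    2    3    4    5    6    7
a[i]    8    2    7   11    7    9    4   10
L[i]    1    1    2    3    2    3    2    4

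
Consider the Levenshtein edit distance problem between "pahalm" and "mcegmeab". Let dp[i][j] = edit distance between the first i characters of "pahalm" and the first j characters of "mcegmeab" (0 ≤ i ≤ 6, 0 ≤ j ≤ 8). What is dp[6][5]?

5

   ''  m  c  e  g  m  e  a  b
''  0  1  2  3  4  5  6  7  8
 p  1  1  2  3  4  5  6  7  8
 a  2  2  2  3  4  5  6  6  7
 h  3  3  3  3  4  5  6  7  7
 a  4  4  4  4  4  5  6  6  7
 l  5  5  5  5  5  5  6  7  7
 m  6  5  6  6  6  5  6  7  8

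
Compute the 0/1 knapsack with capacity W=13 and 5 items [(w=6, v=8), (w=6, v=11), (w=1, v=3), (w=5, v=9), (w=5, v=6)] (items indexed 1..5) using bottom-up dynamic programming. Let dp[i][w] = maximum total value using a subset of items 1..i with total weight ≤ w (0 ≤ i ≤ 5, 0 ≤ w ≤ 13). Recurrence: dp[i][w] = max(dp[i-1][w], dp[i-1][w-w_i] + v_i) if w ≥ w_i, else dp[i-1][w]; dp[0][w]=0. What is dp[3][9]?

i\w   0   1   2   3   4   5   6   7   8   9  10  11  12  13
  0   0   0   0   0   0   0   0   0   0   0   0   0   0   0
  1   0   0   0   0   0   0   8   8   8   8   8   8   8   8
  2   0   0   0   0   0   0  11  11  11  11  11  11  19  19
  3   0   3   3   3   3   3  11  14  14  14  14  14  19  22
  4   0   3   3   3   3   9  12  14  14  14  14  20  23  23
  5   0   3   3   3   3   9  12  14  14  14  15  20  23  23

14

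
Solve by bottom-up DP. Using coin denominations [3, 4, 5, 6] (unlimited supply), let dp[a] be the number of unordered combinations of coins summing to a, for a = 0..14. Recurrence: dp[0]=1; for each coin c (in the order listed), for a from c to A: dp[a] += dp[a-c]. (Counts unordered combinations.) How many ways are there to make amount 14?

5

after  coin     0     1     2     3     4     5     6     7     8     9    10    11    12    13    14
          3     1     0     0     1     0     0     1     0     0     1     0     0     1     0     0
          4     1     0     0     1     1     0     1     1     1     1     1     1     2     1     1
          5     1     0     0     1     1     1     1     1     2     2     2     2     3     3     3
          6     1     0     0     1     1     1     2     1     2     3     3     3     5     4     5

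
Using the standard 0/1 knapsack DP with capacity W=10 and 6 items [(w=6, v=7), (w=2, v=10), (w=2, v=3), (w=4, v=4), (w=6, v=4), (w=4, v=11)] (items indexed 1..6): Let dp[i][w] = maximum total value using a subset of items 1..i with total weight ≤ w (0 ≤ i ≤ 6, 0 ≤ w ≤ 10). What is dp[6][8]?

24

i\w   0   1   2   3   4   5   6   7   8   9  10
  0   0   0   0   0   0   0   0   0   0   0   0
  1   0   0   0   0   0   0   7   7   7   7   7
  2   0   0  10  10  10  10  10  10  17  17  17
  3   0   0  10  10  13  13  13  13  17  17  20
  4   0   0  10  10  13  13  14  14  17  17  20
  5   0   0  10  10  13  13  14  14  17  17  20
  6   0   0  10  10  13  13  21  21  24  24  25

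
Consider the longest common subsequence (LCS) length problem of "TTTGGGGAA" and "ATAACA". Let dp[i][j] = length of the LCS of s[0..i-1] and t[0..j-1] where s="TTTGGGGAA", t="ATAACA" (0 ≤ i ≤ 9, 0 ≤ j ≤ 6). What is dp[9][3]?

   ''  A  T  A  A  C  A
''  0  0  0  0  0  0  0
 T  0  0  1  1  1  1  1
 T  0  0  1  1  1  1  1
 T  0  0  1  1  1  1  1
 G  0  0  1  1  1  1  1
 G  0  0  1  1  1  1  1
 G  0  0  1  1  1  1  1
 G  0  0  1  1  1  1  1
 A  0  1  1  2  2  2  2
 A  0  1  1  2  3  3  3

2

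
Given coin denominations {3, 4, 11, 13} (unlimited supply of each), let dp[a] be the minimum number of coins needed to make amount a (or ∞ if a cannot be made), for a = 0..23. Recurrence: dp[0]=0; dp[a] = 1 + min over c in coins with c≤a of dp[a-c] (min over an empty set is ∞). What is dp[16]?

2

 a  0  1  2  3  4  5  6  7  8  9 10 11 12 13 14 15 16 17 18 19 20 21 22 23
dp  0  -  -  1  1  -  2  2  2  3  3  1  3  1  2  2  2  2  3  3  3  3  2  4
(- denotes ∞ / unreachable)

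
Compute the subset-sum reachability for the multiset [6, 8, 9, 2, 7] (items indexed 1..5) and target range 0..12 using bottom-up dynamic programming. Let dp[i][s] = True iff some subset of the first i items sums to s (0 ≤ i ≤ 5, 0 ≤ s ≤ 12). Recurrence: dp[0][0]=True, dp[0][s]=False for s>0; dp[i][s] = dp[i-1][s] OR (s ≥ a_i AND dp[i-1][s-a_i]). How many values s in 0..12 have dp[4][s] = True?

7

i\s   0   1   2   3   4   5   6   7   8   9  10  11  12
  0   T   F   F   F   F   F   F   F   F   F   F   F   F
  1   T   F   F   F   F   F   T   F   F   F   F   F   F
  2   T   F   F   F   F   F   T   F   T   F   F   F   F
  3   T   F   F   F   F   F   T   F   T   T   F   F   F
  4   T   F   T   F   F   F   T   F   T   T   T   T   F
  5   T   F   T   F   F   F   T   T   T   T   T   T   F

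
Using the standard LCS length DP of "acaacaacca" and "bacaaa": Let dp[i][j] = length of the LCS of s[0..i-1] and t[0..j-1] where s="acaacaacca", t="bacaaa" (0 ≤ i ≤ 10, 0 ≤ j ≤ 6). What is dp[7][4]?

   ''  b  a  c  a  a  a
''  0  0  0  0  0  0  0
 a  0  0  1  1  1  1  1
 c  0  0  1  2  2  2  2
 a  0  0  1  2  3  3  3
 a  0  0  1  2  3  4  4
 c  0  0  1  2  3  4  4
 a  0  0  1  2  3  4  5
 a  0  0  1  2  3  4  5
 c  0  0  1  2  3  4  5
 c  0  0  1  2  3  4  5
 a  0  0  1  2  3  4  5

3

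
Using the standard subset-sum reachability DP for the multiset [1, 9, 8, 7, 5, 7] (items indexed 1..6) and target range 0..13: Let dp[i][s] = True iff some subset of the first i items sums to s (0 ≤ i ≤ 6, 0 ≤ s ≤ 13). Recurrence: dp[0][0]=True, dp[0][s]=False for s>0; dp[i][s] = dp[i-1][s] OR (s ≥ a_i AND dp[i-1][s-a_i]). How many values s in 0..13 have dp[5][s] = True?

10

i\s   0   1   2   3   4   5   6   7   8   9  10  11  12  13
  0   T   F   F   F   F   F   F   F   F   F   F   F   F   F
  1   T   T   F   F   F   F   F   F   F   F   F   F   F   F
  2   T   T   F   F   F   F   F   F   F   T   T   F   F   F
  3   T   T   F   F   F   F   F   F   T   T   T   F   F   F
  4   T   T   F   F   F   F   F   T   T   T   T   F   F   F
  5   T   T   F   F   F   T   T   T   T   T   T   F   T   T
  6   T   T   F   F   F   T   T   T   T   T   T   F   T   T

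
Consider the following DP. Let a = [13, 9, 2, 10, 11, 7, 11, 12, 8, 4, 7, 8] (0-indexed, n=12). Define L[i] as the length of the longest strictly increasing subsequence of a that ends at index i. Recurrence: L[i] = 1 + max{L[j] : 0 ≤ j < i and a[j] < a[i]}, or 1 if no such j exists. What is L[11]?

   i    0    1    2    3    4    5    6    7    8    9   10   11
a[i]   13    9    2   10   11    7   11   12    8    4    7    8
L[i]    1    1    1    2    3    2    3    4    3    2    3    4

4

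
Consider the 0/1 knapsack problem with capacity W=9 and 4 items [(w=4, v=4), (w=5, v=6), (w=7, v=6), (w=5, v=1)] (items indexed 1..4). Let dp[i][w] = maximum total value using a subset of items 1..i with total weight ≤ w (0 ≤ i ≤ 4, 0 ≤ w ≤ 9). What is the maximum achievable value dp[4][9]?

10

i\w   0   1   2   3   4   5   6   7   8   9
  0   0   0   0   0   0   0   0   0   0   0
  1   0   0   0   0   4   4   4   4   4   4
  2   0   0   0   0   4   6   6   6   6  10
  3   0   0   0   0   4   6   6   6   6  10
  4   0   0   0   0   4   6   6   6   6  10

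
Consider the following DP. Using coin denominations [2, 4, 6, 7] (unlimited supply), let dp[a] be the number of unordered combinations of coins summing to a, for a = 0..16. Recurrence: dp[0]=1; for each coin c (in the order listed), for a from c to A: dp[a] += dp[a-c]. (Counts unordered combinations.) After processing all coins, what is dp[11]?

2

after  coin     0     1     2     3     4     5     6     7     8     9    10    11    12    13    14    15    16
          2     1     0     1     0     1     0     1     0     1     0     1     0     1     0     1     0     1
          4     1     0     1     0     2     0     2     0     3     0     3     0     4     0     4     0     5
          6     1     0     1     0     2     0     3     0     4     0     5     0     7     0     8     0    10
          7     1     0     1     0     2     0     3     1     4     1     5     2     7     3     9     4    11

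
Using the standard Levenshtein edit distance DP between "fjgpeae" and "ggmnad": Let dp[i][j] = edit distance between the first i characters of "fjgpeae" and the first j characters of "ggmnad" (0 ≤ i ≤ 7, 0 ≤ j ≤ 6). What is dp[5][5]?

5

   ''  g  g  m  n  a  d
''  0  1  2  3  4  5  6
 f  1  1  2  3  4  5  6
 j  2  2  2  3  4  5  6
 g  3  2  2  3  4  5  6
 p  4  3  3  3  4  5  6
 e  5  4  4  4  4  5  6
 a  6  5  5  5  5  4  5
 e  7  6  6  6  6  5  5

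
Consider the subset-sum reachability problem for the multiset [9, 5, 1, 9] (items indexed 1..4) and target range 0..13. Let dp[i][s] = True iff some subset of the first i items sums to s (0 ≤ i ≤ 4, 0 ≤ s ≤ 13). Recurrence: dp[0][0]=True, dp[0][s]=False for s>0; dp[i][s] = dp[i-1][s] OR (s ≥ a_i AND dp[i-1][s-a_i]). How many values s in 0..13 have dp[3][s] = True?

i\s   0   1   2   3   4   5   6   7   8   9  10  11  12  13
  0   T   F   F   F   F   F   F   F   F   F   F   F   F   F
  1   T   F   F   F   F   F   F   F   F   T   F   F   F   F
  2   T   F   F   F   F   T   F   F   F   T   F   F   F   F
  3   T   T   F   F   F   T   T   F   F   T   T   F   F   F
  4   T   T   F   F   F   T   T   F   F   T   T   F   F   F

6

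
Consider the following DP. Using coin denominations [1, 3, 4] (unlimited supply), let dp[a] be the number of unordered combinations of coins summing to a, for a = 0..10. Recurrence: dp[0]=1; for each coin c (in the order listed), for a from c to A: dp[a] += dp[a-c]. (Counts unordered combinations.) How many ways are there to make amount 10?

after  coin     0     1     2     3     4     5     6     7     8     9    10
          1     1     1     1     1     1     1     1     1     1     1     1
          3     1     1     1     2     2     2     3     3     3     4     4
          4     1     1     1     2     3     3     4     5     6     7     8

8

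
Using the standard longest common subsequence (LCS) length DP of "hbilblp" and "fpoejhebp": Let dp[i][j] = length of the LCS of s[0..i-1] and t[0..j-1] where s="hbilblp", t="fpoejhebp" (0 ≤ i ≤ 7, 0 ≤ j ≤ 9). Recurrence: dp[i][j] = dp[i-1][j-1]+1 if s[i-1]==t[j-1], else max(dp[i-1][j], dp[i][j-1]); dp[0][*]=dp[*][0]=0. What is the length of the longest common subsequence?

3

   ''  f  p  o  e  j  h  e  b  p
''  0  0  0  0  0  0  0  0  0  0
 h  0  0  0  0  0  0  1  1  1  1
 b  0  0  0  0  0  0  1  1  2  2
 i  0  0  0  0  0  0  1  1  2  2
 l  0  0  0  0  0  0  1  1  2  2
 b  0  0  0  0  0  0  1  1  2  2
 l  0  0  0  0  0  0  1  1  2  2
 p  0  0  1  1  1  1  1  1  2  3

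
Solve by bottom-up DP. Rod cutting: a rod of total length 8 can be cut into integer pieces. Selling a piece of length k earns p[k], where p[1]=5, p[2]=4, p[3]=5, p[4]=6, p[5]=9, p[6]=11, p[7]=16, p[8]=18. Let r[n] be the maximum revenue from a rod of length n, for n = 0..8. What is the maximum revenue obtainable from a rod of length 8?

   n    0    1    2    3    4    5    6    7    8
r[n]    0    5   10   15   20   25   30   35   40

40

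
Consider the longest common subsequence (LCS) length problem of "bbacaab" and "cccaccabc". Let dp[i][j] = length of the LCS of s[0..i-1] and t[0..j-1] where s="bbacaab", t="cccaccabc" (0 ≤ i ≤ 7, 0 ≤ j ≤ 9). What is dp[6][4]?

   ''  c  c  c  a  c  c  a  b  c
''  0  0  0  0  0  0  0  0  0  0
 b  0  0  0  0  0  0  0  0  1  1
 b  0  0  0  0  0  0  0  0  1  1
 a  0  0  0  0  1  1  1  1  1  1
 c  0  1  1  1  1  2  2  2  2  2
 a  0  1  1  1  2  2  2  3  3  3
 a  0  1  1  1  2  2  2  3  3  3
 b  0  1  1  1  2  2  2  3  4  4

2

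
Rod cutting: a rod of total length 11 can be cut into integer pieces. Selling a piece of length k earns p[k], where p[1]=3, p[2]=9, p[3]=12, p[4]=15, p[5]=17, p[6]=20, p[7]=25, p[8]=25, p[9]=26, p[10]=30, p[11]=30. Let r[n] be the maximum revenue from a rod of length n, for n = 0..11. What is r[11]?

48

   n    0    1    2    3    4    5    6    7    8    9   10   11
r[n]    0    3    9   12   18   21   27   30   36   39   45   48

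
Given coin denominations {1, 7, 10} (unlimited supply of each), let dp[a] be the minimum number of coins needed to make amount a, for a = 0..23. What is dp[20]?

 a  0  1  2  3  4  5  6  7  8  9 10 11 12 13 14 15 16 17 18 19 20 21 22 23
dp  0  1  2  3  4  5  6  1  2  3  1  2  3  4  2  3  4  2  3  4  2  3  4  5

2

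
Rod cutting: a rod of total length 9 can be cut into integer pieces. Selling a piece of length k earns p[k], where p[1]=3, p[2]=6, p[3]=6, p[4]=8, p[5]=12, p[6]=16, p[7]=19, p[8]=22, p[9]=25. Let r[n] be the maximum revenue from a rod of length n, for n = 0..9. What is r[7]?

   n    0    1    2    3    4    5    6    7    8    9
r[n]    0    3    6    9   12   15   18   21   24   27

21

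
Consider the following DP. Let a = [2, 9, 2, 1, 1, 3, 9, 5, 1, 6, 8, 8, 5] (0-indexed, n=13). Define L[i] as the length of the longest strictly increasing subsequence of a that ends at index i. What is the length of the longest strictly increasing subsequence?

   i    0    1    2    3    4    5    6    7    8    9   10   11   12
a[i]    2    9    2    1    1    3    9    5    1    6    8    8    5
L[i]    1    2    1    1    1    2    3    3    1    4    5    5    3

5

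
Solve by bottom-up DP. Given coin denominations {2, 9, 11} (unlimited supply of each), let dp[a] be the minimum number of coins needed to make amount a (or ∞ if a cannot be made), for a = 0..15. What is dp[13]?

2

 a  0  1  2  3  4  5  6  7  8  9 10 11 12 13 14 15
dp  0  -  1  -  2  -  3  -  4  1  5  1  6  2  7  3
(- denotes ∞ / unreachable)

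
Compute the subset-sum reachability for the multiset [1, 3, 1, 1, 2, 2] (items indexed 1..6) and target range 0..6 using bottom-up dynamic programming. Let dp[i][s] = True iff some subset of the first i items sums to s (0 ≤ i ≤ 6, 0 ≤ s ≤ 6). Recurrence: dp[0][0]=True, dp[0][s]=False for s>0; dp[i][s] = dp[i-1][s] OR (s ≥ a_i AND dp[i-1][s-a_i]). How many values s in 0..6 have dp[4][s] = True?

i\s   0   1   2   3   4   5   6
  0   T   F   F   F   F   F   F
  1   T   T   F   F   F   F   F
  2   T   T   F   T   T   F   F
  3   T   T   T   T   T   T   F
  4   T   T   T   T   T   T   T
  5   T   T   T   T   T   T   T
  6   T   T   T   T   T   T   T

7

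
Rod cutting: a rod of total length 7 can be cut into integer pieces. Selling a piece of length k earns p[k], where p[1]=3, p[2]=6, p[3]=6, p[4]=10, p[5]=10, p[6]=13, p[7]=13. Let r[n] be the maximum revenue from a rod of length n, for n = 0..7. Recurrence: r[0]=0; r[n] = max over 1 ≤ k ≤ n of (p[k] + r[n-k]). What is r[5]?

   n    0    1    2    3    4    5    6    7
r[n]    0    3    6    9   12   15   18   21

15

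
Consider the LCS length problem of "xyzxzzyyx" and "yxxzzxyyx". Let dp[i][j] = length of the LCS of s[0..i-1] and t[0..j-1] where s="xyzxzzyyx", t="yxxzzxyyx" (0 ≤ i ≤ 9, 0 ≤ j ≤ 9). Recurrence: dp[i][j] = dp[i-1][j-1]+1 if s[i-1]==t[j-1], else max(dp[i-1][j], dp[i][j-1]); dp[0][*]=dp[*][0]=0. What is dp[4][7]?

3

   ''  y  x  x  z  z  x  y  y  x
''  0  0  0  0  0  0  0  0  0  0
 x  0  0  1  1  1  1  1  1  1  1
 y  0  1  1  1  1  1  1  2  2  2
 z  0  1  1  1  2  2  2  2  2  2
 x  0  1  2  2  2  2  3  3  3  3
 z  0  1  2  2  3  3  3  3  3  3
 z  0  1  2  2  3  4  4  4  4  4
 y  0  1  2  2  3  4  4  5  5  5
 y  0  1  2  2  3  4  4  5  6  6
 x  0  1  2  3  3  4  5  5  6  7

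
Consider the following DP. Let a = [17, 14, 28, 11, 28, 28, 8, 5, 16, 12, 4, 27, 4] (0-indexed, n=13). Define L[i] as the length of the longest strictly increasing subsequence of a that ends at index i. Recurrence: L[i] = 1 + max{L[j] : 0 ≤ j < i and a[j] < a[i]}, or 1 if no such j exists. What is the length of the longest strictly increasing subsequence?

   i    0    1    2    3    4    5    6    7    8    9   10   11   12
a[i]   17   14   28   11   28   28    8    5   16   12    4   27    4
L[i]    1    1    2    1    2    2    1    1    2    2    1    3    1

3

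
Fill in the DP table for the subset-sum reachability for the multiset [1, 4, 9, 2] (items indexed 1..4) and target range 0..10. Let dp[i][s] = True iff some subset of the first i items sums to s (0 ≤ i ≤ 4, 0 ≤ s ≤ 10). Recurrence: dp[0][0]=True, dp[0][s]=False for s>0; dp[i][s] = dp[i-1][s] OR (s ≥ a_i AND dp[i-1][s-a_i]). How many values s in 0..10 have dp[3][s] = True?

6

i\s   0   1   2   3   4   5   6   7   8   9  10
  0   T   F   F   F   F   F   F   F   F   F   F
  1   T   T   F   F   F   F   F   F   F   F   F
  2   T   T   F   F   T   T   F   F   F   F   F
  3   T   T   F   F   T   T   F   F   F   T   T
  4   T   T   T   T   T   T   T   T   F   T   T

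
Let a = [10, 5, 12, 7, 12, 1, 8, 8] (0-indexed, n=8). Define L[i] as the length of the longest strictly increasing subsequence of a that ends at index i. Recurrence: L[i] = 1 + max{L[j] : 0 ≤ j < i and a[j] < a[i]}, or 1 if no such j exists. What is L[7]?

3

   i    0    1    2    3    4    5    6    7
a[i]   10    5   12    7   12    1    8    8
L[i]    1    1    2    2    3    1    3    3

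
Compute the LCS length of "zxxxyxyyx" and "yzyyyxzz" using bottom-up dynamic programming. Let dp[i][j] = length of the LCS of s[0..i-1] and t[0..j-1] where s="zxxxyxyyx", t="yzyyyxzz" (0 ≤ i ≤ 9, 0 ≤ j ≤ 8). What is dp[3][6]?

2

   ''  y  z  y  y  y  x  z  z
''  0  0  0  0  0  0  0  0  0
 z  0  0  1  1  1  1  1  1  1
 x  0  0  1  1  1  1  2  2  2
 x  0  0  1  1  1  1  2  2  2
 x  0  0  1  1  1  1  2  2  2
 y  0  1  1  2  2  2  2  2  2
 x  0  1  1  2  2  2  3  3  3
 y  0  1  1  2  3  3  3  3  3
 y  0  1  1  2  3  4  4  4  4
 x  0  1  1  2  3  4  5  5  5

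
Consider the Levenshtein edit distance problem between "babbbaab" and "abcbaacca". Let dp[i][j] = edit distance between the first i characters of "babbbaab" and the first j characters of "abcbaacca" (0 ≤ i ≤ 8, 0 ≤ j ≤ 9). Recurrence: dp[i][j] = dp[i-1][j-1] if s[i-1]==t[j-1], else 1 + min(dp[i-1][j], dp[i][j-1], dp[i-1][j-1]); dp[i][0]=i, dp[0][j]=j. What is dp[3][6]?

   ''  a  b  c  b  a  a  c  c  a
''  0  1  2  3  4  5  6  7  8  9
 b  1  1  1  2  3  4  5  6  7  8
 a  2  1  2  2  3  3  4  5  6  7
 b  3  2  1  2  2  3  4  5  6  7
 b  4  3  2  2  2  3  4  5  6  7
 b  5  4  3  3  2  3  4  5  6  7
 a  6  5  4  4  3  2  3  4  5  6
 a  7  6  5  5  4  3  2  3  4  5
 b  8  7  6  6  5  4  3  3  4  5

4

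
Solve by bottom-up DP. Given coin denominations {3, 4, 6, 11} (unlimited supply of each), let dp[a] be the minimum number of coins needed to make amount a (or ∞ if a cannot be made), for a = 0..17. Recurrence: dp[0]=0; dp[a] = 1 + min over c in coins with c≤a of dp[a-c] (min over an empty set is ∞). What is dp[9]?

 a  0  1  2  3  4  5  6  7  8  9 10 11 12 13 14 15 16 17
dp  0  -  -  1  1  -  1  2  2  2  2  1  2  3  2  2  3  2
(- denotes ∞ / unreachable)

2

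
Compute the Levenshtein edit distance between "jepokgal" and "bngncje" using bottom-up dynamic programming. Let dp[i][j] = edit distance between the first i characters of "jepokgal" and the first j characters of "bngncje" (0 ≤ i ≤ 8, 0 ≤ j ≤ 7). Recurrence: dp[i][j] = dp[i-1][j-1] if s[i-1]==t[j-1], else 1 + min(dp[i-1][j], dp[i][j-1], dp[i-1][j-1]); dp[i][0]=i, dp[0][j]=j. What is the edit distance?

8

   ''  b  n  g  n  c  j  e
''  0  1  2  3  4  5  6  7
 j  1  1  2  3  4  5  5  6
 e  2  2  2  3  4  5  6  5
 p  3  3  3  3  4  5  6  6
 o  4  4  4  4  4  5  6  7
 k  5  5  5  5  5  5  6  7
 g  6  6  6  5  6  6  6  7
 a  7  7  7  6  6  7  7  7
 l  8  8  8  7  7  7  8  8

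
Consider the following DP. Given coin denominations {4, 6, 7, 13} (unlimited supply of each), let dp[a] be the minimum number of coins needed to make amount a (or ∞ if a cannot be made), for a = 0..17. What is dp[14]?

2

 a  0  1  2  3  4  5  6  7  8  9 10 11 12 13 14 15 16 17
dp  0  -  -  -  1  -  1  1  2  -  2  2  2  1  2  3  3  2
(- denotes ∞ / unreachable)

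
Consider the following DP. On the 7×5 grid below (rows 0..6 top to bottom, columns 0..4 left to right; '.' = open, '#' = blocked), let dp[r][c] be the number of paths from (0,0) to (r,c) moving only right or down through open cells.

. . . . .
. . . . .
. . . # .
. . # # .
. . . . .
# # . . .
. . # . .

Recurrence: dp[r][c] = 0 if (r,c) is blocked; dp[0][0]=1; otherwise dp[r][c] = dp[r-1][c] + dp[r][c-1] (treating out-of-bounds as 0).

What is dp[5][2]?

r\c   0   1   2   3   4
  0   1   1   1   1   1
  1   1   2   3   4   5
  2   1   3   6   0   5
  3   1   4   0   0   5
  4   1   5   5   5  10
  5   0   0   5  10  20
  6   0   0   0  10  30

5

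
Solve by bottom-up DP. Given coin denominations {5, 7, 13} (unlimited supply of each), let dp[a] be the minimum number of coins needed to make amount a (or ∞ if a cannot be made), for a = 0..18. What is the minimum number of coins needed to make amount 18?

2

 a  0  1  2  3  4  5  6  7  8  9 10 11 12 13 14 15 16 17 18
dp  0  -  -  -  -  1  -  1  -  -  2  -  2  1  2  3  -  3  2
(- denotes ∞ / unreachable)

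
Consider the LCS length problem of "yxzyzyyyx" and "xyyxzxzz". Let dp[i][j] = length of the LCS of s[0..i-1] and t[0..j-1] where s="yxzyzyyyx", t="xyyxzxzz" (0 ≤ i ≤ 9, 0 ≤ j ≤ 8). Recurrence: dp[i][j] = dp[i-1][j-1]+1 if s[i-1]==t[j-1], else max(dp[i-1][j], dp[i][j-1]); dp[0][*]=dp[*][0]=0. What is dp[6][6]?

3

   ''  x  y  y  x  z  x  z  z
''  0  0  0  0  0  0  0  0  0
 y  0  0  1  1  1  1  1  1  1
 x  0  1  1  1  2  2  2  2  2
 z  0  1  1  1  2  3  3  3  3
 y  0  1  2  2  2  3  3  3  3
 z  0  1  2  2  2  3  3  4  4
 y  0  1  2  3  3  3  3  4  4
 y  0  1  2  3  3  3  3  4  4
 y  0  1  2  3  3  3  3  4  4
 x  0  1  2  3  4  4  4  4  4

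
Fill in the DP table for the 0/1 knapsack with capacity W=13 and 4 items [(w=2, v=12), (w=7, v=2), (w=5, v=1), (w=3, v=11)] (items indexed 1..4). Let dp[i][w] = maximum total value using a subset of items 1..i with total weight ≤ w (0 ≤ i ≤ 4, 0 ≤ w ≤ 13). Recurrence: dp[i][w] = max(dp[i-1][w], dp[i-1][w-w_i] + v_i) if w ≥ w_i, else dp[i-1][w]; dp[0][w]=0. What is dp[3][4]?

i\w   0   1   2   3   4   5   6   7   8   9  10  11  12  13
  0   0   0   0   0   0   0   0   0   0   0   0   0   0   0
  1   0   0  12  12  12  12  12  12  12  12  12  12  12  12
  2   0   0  12  12  12  12  12  12  12  14  14  14  14  14
  3   0   0  12  12  12  12  12  13  13  14  14  14  14  14
  4   0   0  12  12  12  23  23  23  23  23  24  24  25  25

12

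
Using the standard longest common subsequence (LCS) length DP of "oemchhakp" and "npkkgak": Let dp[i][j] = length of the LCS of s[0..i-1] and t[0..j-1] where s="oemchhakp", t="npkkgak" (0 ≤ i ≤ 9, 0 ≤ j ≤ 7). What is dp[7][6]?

1

   ''  n  p  k  k  g  a  k
''  0  0  0  0  0  0  0  0
 o  0  0  0  0  0  0  0  0
 e  0  0  0  0  0  0  0  0
 m  0  0  0  0  0  0  0  0
 c  0  0  0  0  0  0  0  0
 h  0  0  0  0  0  0  0  0
 h  0  0  0  0  0  0  0  0
 a  0  0  0  0  0  0  1  1
 k  0  0  0  1  1  1  1  2
 p  0  0  1  1  1  1  1  2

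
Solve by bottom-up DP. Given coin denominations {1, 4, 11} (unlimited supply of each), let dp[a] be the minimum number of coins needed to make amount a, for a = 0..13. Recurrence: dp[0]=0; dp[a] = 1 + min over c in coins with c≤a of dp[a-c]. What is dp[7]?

 a  0  1  2  3  4  5  6  7  8  9 10 11 12 13
dp  0  1  2  3  1  2  3  4  2  3  4  1  2  3

4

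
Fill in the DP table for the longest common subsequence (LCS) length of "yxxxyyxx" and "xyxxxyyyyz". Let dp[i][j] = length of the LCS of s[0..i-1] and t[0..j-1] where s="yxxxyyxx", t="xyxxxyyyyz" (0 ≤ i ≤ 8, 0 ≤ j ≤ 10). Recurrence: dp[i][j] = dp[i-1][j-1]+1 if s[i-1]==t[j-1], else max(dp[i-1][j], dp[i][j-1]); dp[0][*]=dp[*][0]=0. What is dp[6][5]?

   ''  x  y  x  x  x  y  y  y  y  z
''  0  0  0  0  0  0  0  0  0  0  0
 y  0  0  1  1  1  1  1  1  1  1  1
 x  0  1  1  2  2  2  2  2  2  2  2
 x  0  1  1  2  3  3  3  3  3  3  3
 x  0  1  1  2  3  4  4  4  4  4  4
 y  0  1  2  2  3  4  5  5  5  5  5
 y  0  1  2  2  3  4  5  6  6  6  6
 x  0  1  2  3  3  4  5  6  6  6  6
 x  0  1  2  3  4  4  5  6  6  6  6

4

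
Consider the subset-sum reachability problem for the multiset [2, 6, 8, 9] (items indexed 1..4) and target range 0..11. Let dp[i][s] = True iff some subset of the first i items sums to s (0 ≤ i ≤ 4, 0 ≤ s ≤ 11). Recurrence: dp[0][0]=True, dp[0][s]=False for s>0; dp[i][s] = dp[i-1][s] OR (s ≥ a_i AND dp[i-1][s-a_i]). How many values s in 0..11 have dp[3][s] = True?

i\s   0   1   2   3   4   5   6   7   8   9  10  11
  0   T   F   F   F   F   F   F   F   F   F   F   F
  1   T   F   T   F   F   F   F   F   F   F   F   F
  2   T   F   T   F   F   F   T   F   T   F   F   F
  3   T   F   T   F   F   F   T   F   T   F   T   F
  4   T   F   T   F   F   F   T   F   T   T   T   T

5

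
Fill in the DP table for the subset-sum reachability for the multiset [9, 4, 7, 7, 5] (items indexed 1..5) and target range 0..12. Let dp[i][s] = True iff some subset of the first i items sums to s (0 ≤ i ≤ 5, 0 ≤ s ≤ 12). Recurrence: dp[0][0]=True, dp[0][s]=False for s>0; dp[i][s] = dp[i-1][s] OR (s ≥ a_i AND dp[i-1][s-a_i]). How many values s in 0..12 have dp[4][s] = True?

5

i\s   0   1   2   3   4   5   6   7   8   9  10  11  12
  0   T   F   F   F   F   F   F   F   F   F   F   F   F
  1   T   F   F   F   F   F   F   F   F   T   F   F   F
  2   T   F   F   F   T   F   F   F   F   T   F   F   F
  3   T   F   F   F   T   F   F   T   F   T   F   T   F
  4   T   F   F   F   T   F   F   T   F   T   F   T   F
  5   T   F   F   F   T   T   F   T   F   T   F   T   T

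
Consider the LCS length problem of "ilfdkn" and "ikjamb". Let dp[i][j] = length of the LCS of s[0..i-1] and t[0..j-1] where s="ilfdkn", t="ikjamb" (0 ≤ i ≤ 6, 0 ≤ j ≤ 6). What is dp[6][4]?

2

   ''  i  k  j  a  m  b
''  0  0  0  0  0  0  0
 i  0  1  1  1  1  1  1
 l  0  1  1  1  1  1  1
 f  0  1  1  1  1  1  1
 d  0  1  1  1  1  1  1
 k  0  1  2  2  2  2  2
 n  0  1  2  2  2  2  2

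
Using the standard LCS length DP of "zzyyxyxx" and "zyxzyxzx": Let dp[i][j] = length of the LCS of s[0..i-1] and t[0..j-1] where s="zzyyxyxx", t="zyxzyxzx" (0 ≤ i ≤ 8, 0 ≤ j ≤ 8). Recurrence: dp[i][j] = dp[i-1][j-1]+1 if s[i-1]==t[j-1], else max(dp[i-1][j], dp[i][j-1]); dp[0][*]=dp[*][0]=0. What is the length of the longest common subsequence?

6

   ''  z  y  x  z  y  x  z  x
''  0  0  0  0  0  0  0  0  0
 z  0  1  1  1  1  1  1  1  1
 z  0  1  1  1  2  2  2  2  2
 y  0  1  2  2  2  3  3  3  3
 y  0  1  2  2  2  3  3  3  3
 x  0  1  2  3  3  3  4  4  4
 y  0  1  2  3  3  4  4  4  4
 x  0  1  2  3  3  4  5  5  5
 x  0  1  2  3  3  4  5  5  6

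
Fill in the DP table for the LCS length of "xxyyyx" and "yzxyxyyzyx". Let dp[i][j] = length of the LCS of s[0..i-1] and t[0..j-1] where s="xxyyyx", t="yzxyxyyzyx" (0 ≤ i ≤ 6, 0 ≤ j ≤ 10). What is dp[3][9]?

3

   ''  y  z  x  y  x  y  y  z  y  x
''  0  0  0  0  0  0  0  0  0  0  0
 x  0  0  0  1  1  1  1  1  1  1  1
 x  0  0  0  1  1  2  2  2  2  2  2
 y  0  1  1  1  2  2  3  3  3  3  3
 y  0  1  1  1  2  2  3  4  4  4  4
 y  0  1  1  1  2  2  3  4  4  5  5
 x  0  1  1  2  2  3  3  4  4  5  6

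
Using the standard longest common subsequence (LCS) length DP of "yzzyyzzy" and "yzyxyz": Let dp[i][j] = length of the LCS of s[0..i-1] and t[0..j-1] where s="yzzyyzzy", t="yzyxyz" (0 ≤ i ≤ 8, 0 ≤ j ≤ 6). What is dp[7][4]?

   ''  y  z  y  x  y  z
''  0  0  0  0  0  0  0
 y  0  1  1  1  1  1  1
 z  0  1  2  2  2  2  2
 z  0  1  2  2  2  2  3
 y  0  1  2  3  3  3  3
 y  0  1  2  3  3  4  4
 z  0  1  2  3  3  4  5
 z  0  1  2  3  3  4  5
 y  0  1  2  3  3  4  5

3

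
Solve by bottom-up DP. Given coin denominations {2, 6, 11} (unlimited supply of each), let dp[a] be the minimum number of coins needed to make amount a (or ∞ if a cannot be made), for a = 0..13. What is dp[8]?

 a  0  1  2  3  4  5  6  7  8  9 10 11 12 13
dp  0  -  1  -  2  -  1  -  2  -  3  1  2  2
(- denotes ∞ / unreachable)

2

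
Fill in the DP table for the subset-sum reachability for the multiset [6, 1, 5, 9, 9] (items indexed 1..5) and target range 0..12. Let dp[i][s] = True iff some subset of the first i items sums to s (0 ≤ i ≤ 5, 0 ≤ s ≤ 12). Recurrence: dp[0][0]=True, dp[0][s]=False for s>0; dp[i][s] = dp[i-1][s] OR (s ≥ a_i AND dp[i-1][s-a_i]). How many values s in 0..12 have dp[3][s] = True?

7

i\s   0   1   2   3   4   5   6   7   8   9  10  11  12
  0   T   F   F   F   F   F   F   F   F   F   F   F   F
  1   T   F   F   F   F   F   T   F   F   F   F   F   F
  2   T   T   F   F   F   F   T   T   F   F   F   F   F
  3   T   T   F   F   F   T   T   T   F   F   F   T   T
  4   T   T   F   F   F   T   T   T   F   T   T   T   T
  5   T   T   F   F   F   T   T   T   F   T   T   T   T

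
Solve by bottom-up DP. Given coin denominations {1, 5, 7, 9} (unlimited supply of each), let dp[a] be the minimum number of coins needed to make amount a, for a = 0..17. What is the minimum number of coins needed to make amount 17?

 a  0  1  2  3  4  5  6  7  8  9 10 11 12 13 14 15 16 17
dp  0  1  2  3  4  1  2  1  2  1  2  3  2  3  2  3  2  3

3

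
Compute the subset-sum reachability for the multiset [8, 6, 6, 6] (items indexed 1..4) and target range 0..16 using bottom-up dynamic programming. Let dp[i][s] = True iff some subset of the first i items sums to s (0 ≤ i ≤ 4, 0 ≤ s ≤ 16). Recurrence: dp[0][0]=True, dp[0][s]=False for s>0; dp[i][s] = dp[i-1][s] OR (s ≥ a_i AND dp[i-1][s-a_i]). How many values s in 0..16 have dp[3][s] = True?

5

i\s   0   1   2   3   4   5   6   7   8   9  10  11  12  13  14  15  16
  0   T   F   F   F   F   F   F   F   F   F   F   F   F   F   F   F   F
  1   T   F   F   F   F   F   F   F   T   F   F   F   F   F   F   F   F
  2   T   F   F   F   F   F   T   F   T   F   F   F   F   F   T   F   F
  3   T   F   F   F   F   F   T   F   T   F   F   F   T   F   T   F   F
  4   T   F   F   F   F   F   T   F   T   F   F   F   T   F   T   F   F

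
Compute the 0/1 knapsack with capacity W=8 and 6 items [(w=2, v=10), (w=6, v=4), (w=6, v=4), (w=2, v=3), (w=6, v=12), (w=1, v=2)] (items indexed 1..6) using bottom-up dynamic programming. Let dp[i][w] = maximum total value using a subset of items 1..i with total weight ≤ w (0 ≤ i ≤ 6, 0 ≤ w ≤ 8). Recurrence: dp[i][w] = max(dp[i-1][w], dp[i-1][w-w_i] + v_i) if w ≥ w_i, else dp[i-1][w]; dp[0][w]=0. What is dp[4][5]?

13

i\w   0   1   2   3   4   5   6   7   8
  0   0   0   0   0   0   0   0   0   0
  1   0   0  10  10  10  10  10  10  10
  2   0   0  10  10  10  10  10  10  14
  3   0   0  10  10  10  10  10  10  14
  4   0   0  10  10  13  13  13  13  14
  5   0   0  10  10  13  13  13  13  22
  6   0   2  10  12  13  15  15  15  22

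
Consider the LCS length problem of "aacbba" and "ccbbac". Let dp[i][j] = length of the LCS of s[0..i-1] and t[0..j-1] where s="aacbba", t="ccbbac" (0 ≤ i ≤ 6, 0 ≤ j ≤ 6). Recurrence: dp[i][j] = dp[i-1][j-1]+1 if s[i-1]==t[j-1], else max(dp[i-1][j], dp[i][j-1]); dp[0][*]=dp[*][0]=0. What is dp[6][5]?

4

   ''  c  c  b  b  a  c
''  0  0  0  0  0  0  0
 a  0  0  0  0  0  1  1
 a  0  0  0  0  0  1  1
 c  0  1  1  1  1  1  2
 b  0  1  1  2  2  2  2
 b  0  1  1  2  3  3  3
 a  0  1  1  2  3  4  4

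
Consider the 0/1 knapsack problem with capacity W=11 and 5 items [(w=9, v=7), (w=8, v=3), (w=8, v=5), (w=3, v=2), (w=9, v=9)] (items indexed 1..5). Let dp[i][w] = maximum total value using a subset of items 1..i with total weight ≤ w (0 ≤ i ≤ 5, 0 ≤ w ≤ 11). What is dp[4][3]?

i\w   0   1   2   3   4   5   6   7   8   9  10  11
  0   0   0   0   0   0   0   0   0   0   0   0   0
  1   0   0   0   0   0   0   0   0   0   7   7   7
  2   0   0   0   0   0   0   0   0   3   7   7   7
  3   0   0   0   0   0   0   0   0   5   7   7   7
  4   0   0   0   2   2   2   2   2   5   7   7   7
  5   0   0   0   2   2   2   2   2   5   9   9   9

2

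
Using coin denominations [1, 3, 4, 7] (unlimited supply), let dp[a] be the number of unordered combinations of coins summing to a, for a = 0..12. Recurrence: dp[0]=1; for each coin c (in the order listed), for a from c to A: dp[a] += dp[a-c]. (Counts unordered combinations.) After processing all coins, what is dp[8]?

7

after  coin     0     1     2     3     4     5     6     7     8     9    10    11    12
          1     1     1     1     1     1     1     1     1     1     1     1     1     1
          3     1     1     1     2     2     2     3     3     3     4     4     4     5
          4     1     1     1     2     3     3     4     5     6     7     8     9    11
          7     1     1     1     2     3     3     4     6     7     8    10    12    14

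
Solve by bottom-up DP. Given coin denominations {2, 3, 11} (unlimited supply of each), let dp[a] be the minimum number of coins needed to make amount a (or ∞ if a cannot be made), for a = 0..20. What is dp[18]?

4

 a  0  1  2  3  4  5  6  7  8  9 10 11 12 13 14 15 16 17 18 19 20
dp  0  -  1  1  2  2  2  3  3  3  4  1  4  2  2  3  3  3  4  4  4
(- denotes ∞ / unreachable)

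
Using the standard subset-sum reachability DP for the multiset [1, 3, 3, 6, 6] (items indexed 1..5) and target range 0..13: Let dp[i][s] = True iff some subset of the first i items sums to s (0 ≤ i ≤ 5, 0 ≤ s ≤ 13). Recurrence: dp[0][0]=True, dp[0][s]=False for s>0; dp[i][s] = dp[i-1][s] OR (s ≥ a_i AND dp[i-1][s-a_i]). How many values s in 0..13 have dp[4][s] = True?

10

i\s   0   1   2   3   4   5   6   7   8   9  10  11  12  13
  0   T   F   F   F   F   F   F   F   F   F   F   F   F   F
  1   T   T   F   F   F   F   F   F   F   F   F   F   F   F
  2   T   T   F   T   T   F   F   F   F   F   F   F   F   F
  3   T   T   F   T   T   F   T   T   F   F   F   F   F   F
  4   T   T   F   T   T   F   T   T   F   T   T   F   T   T
  5   T   T   F   T   T   F   T   T   F   T   T   F   T   T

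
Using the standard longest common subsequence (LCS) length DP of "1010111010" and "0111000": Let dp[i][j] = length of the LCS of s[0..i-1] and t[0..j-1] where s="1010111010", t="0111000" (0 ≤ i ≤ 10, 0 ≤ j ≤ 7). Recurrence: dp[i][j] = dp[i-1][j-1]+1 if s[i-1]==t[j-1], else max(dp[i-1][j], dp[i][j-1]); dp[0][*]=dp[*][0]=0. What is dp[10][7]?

6

   ''  0  1  1  1  0  0  0
''  0  0  0  0  0  0  0  0
 1  0  0  1  1  1  1  1  1
 0  0  1  1  1  1  2  2  2
 1  0  1  2  2  2  2  2  2
 0  0  1  2  2  2  3  3  3
 1  0  1  2  3  3  3  3  3
 1  0  1  2  3  4  4  4  4
 1  0  1  2  3  4  4  4  4
 0  0  1  2  3  4  5  5  5
 1  0  1  2  3  4  5  5  5
 0  0  1  2  3  4  5  6  6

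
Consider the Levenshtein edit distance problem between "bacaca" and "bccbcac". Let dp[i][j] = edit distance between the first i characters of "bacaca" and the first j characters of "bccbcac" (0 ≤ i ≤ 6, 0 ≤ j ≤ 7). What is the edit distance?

3

   ''  b  c  c  b  c  a  c
''  0  1  2  3  4  5  6  7
 b  1  0  1  2  3  4  5  6
 a  2  1  1  2  3  4  4  5
 c  3  2  1  1  2  3  4  4
 a  4  3  2  2  2  3  3  4
 c  5  4  3  2  3  2  3  3
 a  6  5  4  3  3  3  2  3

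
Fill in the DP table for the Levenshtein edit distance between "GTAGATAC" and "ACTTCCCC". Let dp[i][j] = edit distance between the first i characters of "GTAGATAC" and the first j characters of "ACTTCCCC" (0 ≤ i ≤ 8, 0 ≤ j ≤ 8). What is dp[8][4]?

6

   ''  A  C  T  T  C  C  C  C
''  0  1  2  3  4  5  6  7  8
 G  1  1  2  3  4  5  6  7  8
 T  2  2  2  2  3  4  5  6  7
 A  3  2  3  3  3  4  5  6  7
 G  4  3  3  4  4  4  5  6  7
 A  5  4  4  4  5  5  5  6  7
 T  6  5  5  4  4  5  6  6  7
 A  7  6  6  5  5  5  6  7  7
 C  8  7  6  6  6  5  5  6  7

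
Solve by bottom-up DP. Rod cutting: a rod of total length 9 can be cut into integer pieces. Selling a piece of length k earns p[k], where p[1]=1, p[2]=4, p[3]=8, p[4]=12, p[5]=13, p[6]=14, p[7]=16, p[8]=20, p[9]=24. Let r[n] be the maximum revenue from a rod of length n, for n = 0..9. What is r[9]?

   n    0    1    2    3    4    5    6    7    8    9
r[n]    0    1    4    8   12   13   16   20   24   25

25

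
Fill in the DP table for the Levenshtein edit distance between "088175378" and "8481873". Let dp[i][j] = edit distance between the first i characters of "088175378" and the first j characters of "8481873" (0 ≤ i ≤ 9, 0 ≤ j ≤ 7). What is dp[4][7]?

   ''  8  4  8  1  8  7  3
''  0  1  2  3  4  5  6  7
 0  1  1  2  3  4  5  6  7
 8  2  1  2  2  3  4  5  6
 8  3  2  2  2  3  3  4  5
 1  4  3  3  3  2  3  4  5
 7  5  4  4  4  3  3  3  4
 5  6  5  5  5  4  4  4  4
 3  7  6  6  6  5  5  5  4
 7  8  7  7  7  6  6  5  5
 8  9  8  8  7  7  6  6  6

5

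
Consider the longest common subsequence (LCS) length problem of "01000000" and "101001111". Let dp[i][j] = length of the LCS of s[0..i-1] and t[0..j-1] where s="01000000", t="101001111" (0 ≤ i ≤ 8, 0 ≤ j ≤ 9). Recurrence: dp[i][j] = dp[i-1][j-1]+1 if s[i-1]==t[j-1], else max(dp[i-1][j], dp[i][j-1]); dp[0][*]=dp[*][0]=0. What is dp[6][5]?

4

   ''  1  0  1  0  0  1  1  1  1
''  0  0  0  0  0  0  0  0  0  0
 0  0  0  1  1  1  1  1  1  1  1
 1  0  1  1  2  2  2  2  2  2  2
 0  0  1  2  2  3  3  3  3  3  3
 0  0  1  2  2  3  4  4  4  4  4
 0  0  1  2  2  3  4  4  4  4  4
 0  0  1  2  2  3  4  4  4  4  4
 0  0  1  2  2  3  4  4  4  4  4
 0  0  1  2  2  3  4  4  4  4  4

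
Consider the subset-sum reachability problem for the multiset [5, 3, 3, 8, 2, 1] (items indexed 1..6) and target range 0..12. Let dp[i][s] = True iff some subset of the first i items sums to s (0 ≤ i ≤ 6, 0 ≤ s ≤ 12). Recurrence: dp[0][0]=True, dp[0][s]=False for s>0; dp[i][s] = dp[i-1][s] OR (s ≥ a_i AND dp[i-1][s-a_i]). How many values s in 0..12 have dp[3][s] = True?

6

i\s   0   1   2   3   4   5   6   7   8   9  10  11  12
  0   T   F   F   F   F   F   F   F   F   F   F   F   F
  1   T   F   F   F   F   T   F   F   F   F   F   F   F
  2   T   F   F   T   F   T   F   F   T   F   F   F   F
  3   T   F   F   T   F   T   T   F   T   F   F   T   F
  4   T   F   F   T   F   T   T   F   T   F   F   T   F
  5   T   F   T   T   F   T   T   T   T   F   T   T   F
  6   T   T   T   T   T   T   T   T   T   T   T   T   T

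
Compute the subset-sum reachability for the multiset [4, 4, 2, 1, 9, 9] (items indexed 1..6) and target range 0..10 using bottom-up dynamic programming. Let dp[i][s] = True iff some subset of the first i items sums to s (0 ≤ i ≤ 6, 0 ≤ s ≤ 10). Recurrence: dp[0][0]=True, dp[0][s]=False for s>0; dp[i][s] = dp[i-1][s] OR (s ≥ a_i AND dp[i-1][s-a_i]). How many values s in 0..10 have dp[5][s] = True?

11

i\s   0   1   2   3   4   5   6   7   8   9  10
  0   T   F   F   F   F   F   F   F   F   F   F
  1   T   F   F   F   T   F   F   F   F   F   F
  2   T   F   F   F   T   F   F   F   T   F   F
  3   T   F   T   F   T   F   T   F   T   F   T
  4   T   T   T   T   T   T   T   T   T   T   T
  5   T   T   T   T   T   T   T   T   T   T   T
  6   T   T   T   T   T   T   T   T   T   T   T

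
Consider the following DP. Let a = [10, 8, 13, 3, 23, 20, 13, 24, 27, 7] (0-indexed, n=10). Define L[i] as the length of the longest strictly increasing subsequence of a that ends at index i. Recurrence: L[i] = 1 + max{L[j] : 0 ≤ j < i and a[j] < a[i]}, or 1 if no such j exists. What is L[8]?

5

   i    0    1    2    3    4    5    6    7    8    9
a[i]   10    8   13    3   23   20   13   24   27    7
L[i]    1    1    2    1    3    3    2    4    5    2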